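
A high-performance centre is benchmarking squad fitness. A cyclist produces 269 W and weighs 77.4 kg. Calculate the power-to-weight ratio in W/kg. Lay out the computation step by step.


P/W = power / mass
= 269 / 77.4
= 3.475 W/kg

3.475 W/kg


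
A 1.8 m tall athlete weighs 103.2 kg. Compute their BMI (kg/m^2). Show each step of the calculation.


height^2 = 3.24 m^2
BMI = 103.2 / 3.24 = 31.85 kg/m^2

31.85 kg/m^2


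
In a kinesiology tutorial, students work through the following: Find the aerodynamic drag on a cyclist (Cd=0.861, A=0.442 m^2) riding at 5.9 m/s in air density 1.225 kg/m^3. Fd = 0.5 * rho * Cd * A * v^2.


Fd = 0.5 * 1.225 * 0.861 * 0.442 * 5.9^2
= 0.5 * 1.225 * 0.861 * 0.442 * 34.81
= 8.114 N

8.114 N


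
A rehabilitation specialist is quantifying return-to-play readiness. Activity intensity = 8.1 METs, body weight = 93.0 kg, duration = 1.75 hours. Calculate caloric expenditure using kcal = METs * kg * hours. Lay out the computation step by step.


kcal = 8.1 * 93.0 * 1.75
= 753.3 * 1.75
= 1318.28 kcal

1318.28 kcal


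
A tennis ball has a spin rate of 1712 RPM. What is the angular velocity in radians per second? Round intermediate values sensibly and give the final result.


Convert RPM to rad/s: multiply by 2*pi and divide by 60
omega = 1712 * 2 * pi / 60
= 179.28 rad/s

179.28 rad/s


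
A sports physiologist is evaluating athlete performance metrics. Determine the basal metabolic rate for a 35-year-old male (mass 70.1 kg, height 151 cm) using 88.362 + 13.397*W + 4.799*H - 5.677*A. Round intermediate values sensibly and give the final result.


BMR = 88.362 + 13.397*70.1 + 4.799*151 - 5.677*35
= 1553.45 kcal/day

1553.45 kcal/day


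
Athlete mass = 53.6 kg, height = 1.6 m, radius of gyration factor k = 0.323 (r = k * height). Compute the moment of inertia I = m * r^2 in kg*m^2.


r = k * height = 0.323 * 1.6 = 0.5168 m
r^2 = 0.5168^2 = 0.267082
I = 53.6 * 0.267082 = 14.316 kg*m^2

14.316 kg*m^2


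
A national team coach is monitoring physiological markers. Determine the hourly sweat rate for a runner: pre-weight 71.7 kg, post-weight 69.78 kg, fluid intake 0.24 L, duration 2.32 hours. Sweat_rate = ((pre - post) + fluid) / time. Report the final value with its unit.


Mass lost = 71.7 - 69.78 = 1.92 kg
Add fluid consumed: 1.92 + 0.24 = 2.16 L total sweat
Sweat rate = 2.16 / 2.32 = 0.931 L/h

0.931 L/h


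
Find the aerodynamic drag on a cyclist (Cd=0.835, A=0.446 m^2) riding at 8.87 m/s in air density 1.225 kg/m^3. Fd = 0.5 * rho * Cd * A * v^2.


Fd = 0.5 * 1.225 * 0.835 * 0.446 * 8.87^2
= 0.5 * 1.225 * 0.835 * 0.446 * 78.6769
= 17.946 N

17.946 N


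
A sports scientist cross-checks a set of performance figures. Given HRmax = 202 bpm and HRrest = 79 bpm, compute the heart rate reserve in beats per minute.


Heart rate reserve = maximum HR minus resting HR
HRR = 202 - 79 = 123 bpm

123 bpm


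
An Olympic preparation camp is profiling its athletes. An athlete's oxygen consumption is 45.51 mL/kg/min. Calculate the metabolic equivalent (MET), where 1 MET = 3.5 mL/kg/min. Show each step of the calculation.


MET = VO2 / 3.5
= 45.51 / 3.5
= 13.0 METs

13.0 METs


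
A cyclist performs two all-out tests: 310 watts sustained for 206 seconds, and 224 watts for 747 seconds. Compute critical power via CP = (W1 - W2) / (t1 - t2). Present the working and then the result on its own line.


W1 = P1 * t1 = 310 * 206 = 63860 J
W2 = P2 * t2 = 224 * 747 = 167328 J
CP = (63860 - 167328) / (206 - 747)
= 191.25 W

191.25 W


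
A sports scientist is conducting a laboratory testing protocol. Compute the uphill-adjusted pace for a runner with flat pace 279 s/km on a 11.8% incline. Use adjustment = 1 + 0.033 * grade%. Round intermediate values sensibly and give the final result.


Adjustment factor = 1 + 0.033 * 11.8 = 1.3894
Grade-adjusted pace = 279 * 1.3894 = 387.64 s/km

387.64 s/km


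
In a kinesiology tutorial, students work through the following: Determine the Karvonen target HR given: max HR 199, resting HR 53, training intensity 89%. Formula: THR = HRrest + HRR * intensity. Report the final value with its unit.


HRR = HRmax - HRrest = 199 - 53 = 146
THR = 53 + 146 * 0.89
= 182.94 bpm

182.94 bpm


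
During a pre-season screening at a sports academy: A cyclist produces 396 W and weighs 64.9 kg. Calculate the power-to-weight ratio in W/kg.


P/W = power / mass
= 396 / 64.9
= 6.102 W/kg

6.102 W/kg


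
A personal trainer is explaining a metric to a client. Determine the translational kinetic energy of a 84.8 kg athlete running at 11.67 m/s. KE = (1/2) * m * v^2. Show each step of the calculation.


KE = 0.5 * m * v^2
= 0.5 * 84.8 * 11.67^2
= 0.5 * 84.8 * 136.1889
= 5774.41 J

5774.41 J


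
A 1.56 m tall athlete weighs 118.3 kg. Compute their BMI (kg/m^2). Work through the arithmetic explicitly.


height^2 = 2.4336 m^2
BMI = 118.3 / 2.4336 = 48.61 kg/m^2

48.61 kg/m^2


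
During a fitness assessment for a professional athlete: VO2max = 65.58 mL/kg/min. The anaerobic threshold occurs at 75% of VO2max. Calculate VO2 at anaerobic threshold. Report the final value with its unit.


AT fraction = 75 / 100 = 0.75
AT VO2 = 65.58 * 0.75
= 49.19 mL/kg/min

49.19 mL/kg/min


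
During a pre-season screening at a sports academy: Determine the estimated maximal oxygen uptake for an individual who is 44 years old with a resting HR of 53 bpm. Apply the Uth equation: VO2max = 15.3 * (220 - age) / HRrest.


HRmax = 220 - 44 = 176
VO2max = 15.3 * (176 / 53)
= 15.3 * 3.3208
= 50.81 mL/kg/min

50.81 mL/kg/min


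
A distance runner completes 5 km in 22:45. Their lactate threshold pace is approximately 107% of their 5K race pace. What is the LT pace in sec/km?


Convert to seconds: 22 min 45 s = 1365 s
Pace per km = 1365 / 5 = 273.0 s/km
LT pace = 273.0 * 1.07 = 292.11 s/km

292.11 s/km


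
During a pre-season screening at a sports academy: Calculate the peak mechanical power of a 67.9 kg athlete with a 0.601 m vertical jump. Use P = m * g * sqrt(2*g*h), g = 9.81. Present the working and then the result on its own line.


First, sqrt(2gh) = sqrt(2 * 9.81 * 0.601)
= sqrt(11.79162) = 3.433893 m/s
Power = 67.9 * 9.81 * 3.433893 = 2287.31 W

2287.31 W


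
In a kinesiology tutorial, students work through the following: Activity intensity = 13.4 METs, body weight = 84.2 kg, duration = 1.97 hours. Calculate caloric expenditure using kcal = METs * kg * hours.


kcal = 13.4 * 84.2 * 1.97
= 1128.28 * 1.97
= 2222.71 kcal

2222.71 kcal


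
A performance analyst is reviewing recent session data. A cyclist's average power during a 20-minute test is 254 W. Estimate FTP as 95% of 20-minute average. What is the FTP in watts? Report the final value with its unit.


FTP = 20-min power * 0.95
= 254 * 0.95
= 241.3 W

241.3 W


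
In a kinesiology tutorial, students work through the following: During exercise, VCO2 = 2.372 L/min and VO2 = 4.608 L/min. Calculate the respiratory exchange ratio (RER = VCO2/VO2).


RER = VCO2 / VO2
= 2.372 / 4.608
= 0.5148

0.5148


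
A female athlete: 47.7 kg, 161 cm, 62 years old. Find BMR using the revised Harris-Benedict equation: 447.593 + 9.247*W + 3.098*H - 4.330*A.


Intercept = 447.593
Weight contribution = 9.247 * 47.7 = 441.0819
Height contribution = 3.098 * 161 = 498.778
Age contribution = 4.33 * 62 = 268.46
BMR = 447.593 + 441.0819 + 498.778 - 268.46
= 1118.99 kcal/day

1118.99 kcal/day


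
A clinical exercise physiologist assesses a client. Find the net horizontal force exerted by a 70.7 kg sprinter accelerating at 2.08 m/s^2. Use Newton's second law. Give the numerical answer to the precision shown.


Newton's second law: F = m * a
F = 70.7 * 2.08 = 147.06 N

147.06 N


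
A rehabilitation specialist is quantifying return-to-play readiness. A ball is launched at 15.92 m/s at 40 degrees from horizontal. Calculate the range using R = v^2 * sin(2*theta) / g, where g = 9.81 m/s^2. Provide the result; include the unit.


sin(2 * 40) = sin(80) = 0.984808
v^2 = 15.92^2 = 253.4464
R = 253.4464 * 0.984808 / 9.81
= 25.443 m

25.443 m


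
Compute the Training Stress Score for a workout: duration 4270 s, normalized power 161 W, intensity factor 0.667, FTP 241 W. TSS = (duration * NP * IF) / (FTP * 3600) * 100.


Product = 4270 * 161 * 0.667 = 458542.49
Base = 241 * 3600 = 867600
TSS = 458542.49 / 867600 * 100 = 52.85

52.85 TSS


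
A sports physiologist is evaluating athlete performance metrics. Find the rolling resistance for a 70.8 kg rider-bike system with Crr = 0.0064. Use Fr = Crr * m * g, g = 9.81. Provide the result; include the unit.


m * g = 70.8 * 9.81 = 694.548 N
Fr = 0.0064 * 694.548 = 4.445 N

4.445 N


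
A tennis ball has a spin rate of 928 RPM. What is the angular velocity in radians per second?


Convert RPM to rad/s: multiply by 2*pi and divide by 60
omega = 928 * 2 * pi / 60
= 97.18 rad/s

97.18 rad/s


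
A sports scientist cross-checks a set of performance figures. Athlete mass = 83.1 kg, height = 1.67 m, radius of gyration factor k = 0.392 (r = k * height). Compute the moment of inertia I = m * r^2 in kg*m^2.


r = k * height = 0.392 * 1.67 = 0.65464 m
r^2 = 0.65464^2 = 0.428554
I = 83.1 * 0.428554 = 35.613 kg*m^2

35.613 kg*m^2


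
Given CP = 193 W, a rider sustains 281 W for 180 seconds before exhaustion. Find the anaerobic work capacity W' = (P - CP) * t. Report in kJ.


Excess power = 281 - 193 = 88 W
Work above CP = 88 * 180 = 15840 J
W' = 15.84 kJ

15.84 kJ


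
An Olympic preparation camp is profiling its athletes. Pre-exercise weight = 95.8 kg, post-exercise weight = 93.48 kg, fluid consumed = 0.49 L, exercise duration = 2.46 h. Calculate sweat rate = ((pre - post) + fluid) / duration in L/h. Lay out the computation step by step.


Weight loss = 95.8 - 93.48 = 2.32 kg (approx L)
Total sweat = 2.32 + 0.49 = 2.81 L
Sweat rate = 2.81 / 2.46 = 1.142 L/h

1.142 L/h


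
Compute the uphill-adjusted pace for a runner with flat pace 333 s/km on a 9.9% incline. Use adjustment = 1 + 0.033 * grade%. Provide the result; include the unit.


Adjustment factor = 1 + 0.033 * 9.9 = 1.3267
Grade-adjusted pace = 333 * 1.3267 = 441.79 s/km

441.79 s/km


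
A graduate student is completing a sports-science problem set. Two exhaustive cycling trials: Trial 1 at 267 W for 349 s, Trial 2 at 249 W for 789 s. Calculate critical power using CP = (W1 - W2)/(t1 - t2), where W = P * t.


W1 = 267 * 349 = 93183 J
W2 = 249 * 789 = 196461 J
CP = (93183 - 196461) / (349 - 789)
= -103278 / -440
= 234.72 W

234.72 W


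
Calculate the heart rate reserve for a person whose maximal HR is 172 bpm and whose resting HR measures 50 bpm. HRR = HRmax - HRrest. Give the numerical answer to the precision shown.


HRmax = 172 bpm
HRrest = 50 bpm
HRR = 172 - 50 = 122 bpm

122 bpm


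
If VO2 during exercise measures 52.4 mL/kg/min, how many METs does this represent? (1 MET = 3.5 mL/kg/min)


METs = VO2 / 3.5 = 52.4 / 3.5 = 14.97

14.97 METs


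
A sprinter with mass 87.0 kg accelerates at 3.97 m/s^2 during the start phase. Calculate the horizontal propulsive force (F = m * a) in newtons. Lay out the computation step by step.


F = m * a
= 87.0 * 3.97
= 345.39 N

345.39 N


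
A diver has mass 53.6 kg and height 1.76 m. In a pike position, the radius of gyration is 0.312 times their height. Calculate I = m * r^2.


r = 0.312 * 1.76 = 0.54912 m
I = m * r^2 = 53.6 * 0.301533 = 16.162 kg*m^2

16.162 kg*m^2


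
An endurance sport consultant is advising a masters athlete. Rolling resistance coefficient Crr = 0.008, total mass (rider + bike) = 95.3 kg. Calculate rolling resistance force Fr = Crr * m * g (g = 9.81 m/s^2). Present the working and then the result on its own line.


Fr = Crr * m * g
= 0.008 * 95.3 * 9.81
= 7.479 N

7.479 N


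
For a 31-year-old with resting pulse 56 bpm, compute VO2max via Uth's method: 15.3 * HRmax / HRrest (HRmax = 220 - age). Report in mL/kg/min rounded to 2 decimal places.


Step 1: HRmax = 220 - 31 = 189 bpm
Step 2: Ratio = 189 / 56 = 3.375
Step 3: VO2max = 15.3 * 3.375 = 51.64 mL/kg/min

51.64 mL/kg/min


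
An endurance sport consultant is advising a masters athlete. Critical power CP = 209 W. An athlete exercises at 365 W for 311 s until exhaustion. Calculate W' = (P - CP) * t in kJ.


P - CP = 365 - 209 = 156 W
W' = 156 * 311 = 48516 J
= 48516 / 1000 = 48.516 kJ

48.516 kJ


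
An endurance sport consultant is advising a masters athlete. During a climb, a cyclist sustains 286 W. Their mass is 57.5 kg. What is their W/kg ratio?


Power-to-weight = 286 W / 57.5 kg
= 4.974 W/kg

4.974 W/kg


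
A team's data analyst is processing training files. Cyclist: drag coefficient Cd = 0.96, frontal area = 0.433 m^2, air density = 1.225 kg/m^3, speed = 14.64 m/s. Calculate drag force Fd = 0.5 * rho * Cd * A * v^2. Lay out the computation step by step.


v^2 = 14.64^2 = 214.3296
Fd = 0.5 * 1.225 * 0.96 * 0.433 * 214.3296
= 54.569 N

54.569 N


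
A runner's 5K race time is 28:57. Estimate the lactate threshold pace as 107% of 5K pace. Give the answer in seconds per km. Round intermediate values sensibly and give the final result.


Total race time = 28*60 + 57 = 1737 seconds
5K pace = 1737 / 5 = 347.4 sec/km
LT pace = 347.4 * 1.07 = 371.72 sec/km

371.72 s/km


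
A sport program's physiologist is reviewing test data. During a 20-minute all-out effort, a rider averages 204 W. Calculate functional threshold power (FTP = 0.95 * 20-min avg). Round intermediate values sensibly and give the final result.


FTP = 0.95 * 204
= 193.8 W

193.8 W


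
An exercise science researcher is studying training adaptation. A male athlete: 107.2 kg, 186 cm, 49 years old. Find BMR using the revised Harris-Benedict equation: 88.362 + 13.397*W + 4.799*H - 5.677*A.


Intercept = 88.362
Weight contribution = 13.397 * 107.2 = 1436.1584
Height contribution = 4.799 * 186 = 892.614
Age contribution = 5.677 * 49 = 278.173
BMR = 88.362 + 1436.1584 + 892.614 - 278.173
= 2138.96 kcal/day

2138.96 kcal/day


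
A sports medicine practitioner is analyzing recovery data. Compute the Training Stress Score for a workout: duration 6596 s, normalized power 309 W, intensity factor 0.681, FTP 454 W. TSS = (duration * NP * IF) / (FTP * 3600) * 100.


Product = 6596 * 309 * 0.681 = 1387989.684
Base = 454 * 3600 = 1634400
TSS = 1387989.684 / 1634400 * 100 = 84.92

84.92 TSS


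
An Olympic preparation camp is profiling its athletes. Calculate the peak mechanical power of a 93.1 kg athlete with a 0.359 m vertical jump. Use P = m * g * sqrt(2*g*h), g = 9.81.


First, sqrt(2gh) = sqrt(2 * 9.81 * 0.359)
= sqrt(7.04358) = 2.653974 m/s
Power = 93.1 * 9.81 * 2.653974 = 2423.9 W

2423.9 W


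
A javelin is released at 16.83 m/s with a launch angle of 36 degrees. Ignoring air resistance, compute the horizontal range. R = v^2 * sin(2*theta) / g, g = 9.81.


Launch speed squared = 283.2489
sin(2 * 36 deg) = 0.951057
Range = 283.2489 * 0.951057 / 9.81
= 27.46 m

27.46 m


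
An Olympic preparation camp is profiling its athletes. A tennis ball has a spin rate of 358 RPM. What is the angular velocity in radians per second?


Convert RPM to rad/s: multiply by 2*pi and divide by 60
omega = 358 * 2 * pi / 60
= 37.49 rad/s

37.49 rad/s


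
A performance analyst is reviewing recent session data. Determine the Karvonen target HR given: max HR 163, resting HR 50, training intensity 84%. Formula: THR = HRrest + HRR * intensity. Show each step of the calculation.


HRR = HRmax - HRrest = 163 - 50 = 113
THR = 50 + 113 * 0.84
= 144.92 bpm

144.92 bpm


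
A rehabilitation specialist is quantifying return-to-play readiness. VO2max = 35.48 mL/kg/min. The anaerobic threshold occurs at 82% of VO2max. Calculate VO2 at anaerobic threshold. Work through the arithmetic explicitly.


AT fraction = 82 / 100 = 0.82
AT VO2 = 35.48 * 0.82
= 29.09 mL/kg/min

29.09 mL/kg/min


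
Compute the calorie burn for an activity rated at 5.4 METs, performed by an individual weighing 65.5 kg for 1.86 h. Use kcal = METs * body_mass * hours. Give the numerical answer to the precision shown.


Product of METs and mass = 5.4 * 65.5 = 353.7
Total kcal = 353.7 * 1.86 = 657.88 kcal

657.88 kcal


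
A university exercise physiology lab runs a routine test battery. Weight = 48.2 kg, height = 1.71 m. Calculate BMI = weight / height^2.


height^2 = 1.71^2 = 2.9241
BMI = 48.2 / 2.9241 = 16.48 kg/m^2

16.48 kg/m^2


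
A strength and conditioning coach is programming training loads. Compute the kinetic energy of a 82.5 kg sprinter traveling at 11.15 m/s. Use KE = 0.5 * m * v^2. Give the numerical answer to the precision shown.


Velocity squared = 124.3225
KE = 0.5 * 82.5 * 124.3225 = 5128.3 J

5128.3 J


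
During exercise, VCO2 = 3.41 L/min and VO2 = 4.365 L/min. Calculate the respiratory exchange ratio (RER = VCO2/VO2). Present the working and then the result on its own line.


RER = VCO2 / VO2
= 3.41 / 4.365
= 0.7812

0.7812


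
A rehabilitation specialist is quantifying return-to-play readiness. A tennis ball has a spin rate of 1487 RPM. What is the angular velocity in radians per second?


Convert RPM to rad/s: multiply by 2*pi and divide by 60
omega = 1487 * 2 * pi / 60
= 155.718 rad/s

155.718 rad/s


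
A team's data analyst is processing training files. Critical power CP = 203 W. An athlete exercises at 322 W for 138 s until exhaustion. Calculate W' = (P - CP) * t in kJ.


P - CP = 322 - 203 = 119 W
W' = 119 * 138 = 16422 J
= 16422 / 1000 = 16.422 kJ

16.422 kJ


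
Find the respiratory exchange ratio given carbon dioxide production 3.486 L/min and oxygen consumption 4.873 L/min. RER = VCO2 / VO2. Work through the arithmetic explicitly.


VCO2 = 3.486 L/min
VO2 = 4.873 L/min
RER = 3.486 / 4.873 = 0.7154

0.7154


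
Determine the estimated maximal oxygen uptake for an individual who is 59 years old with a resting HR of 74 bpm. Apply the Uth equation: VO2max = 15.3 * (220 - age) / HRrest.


HRmax = 220 - 59 = 161
VO2max = 15.3 * (161 / 74)
= 15.3 * 2.1757
= 33.29 mL/kg/min

33.29 mL/kg/min


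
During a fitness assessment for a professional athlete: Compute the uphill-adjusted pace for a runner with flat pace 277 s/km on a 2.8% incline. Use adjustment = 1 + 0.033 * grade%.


Adjustment factor = 1 + 0.033 * 2.8 = 1.0924
Grade-adjusted pace = 277 * 1.0924 = 302.59 s/km

302.59 s/km


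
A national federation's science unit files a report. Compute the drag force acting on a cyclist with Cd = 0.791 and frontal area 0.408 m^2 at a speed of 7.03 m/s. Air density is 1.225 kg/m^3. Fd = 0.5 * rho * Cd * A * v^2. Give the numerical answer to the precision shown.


Step 1: v^2 = 49.4209
Step 2: Fd = 0.5 * 1.225 * 0.791 * 0.408 * 49.4209
= 9.769 N

9.769 N


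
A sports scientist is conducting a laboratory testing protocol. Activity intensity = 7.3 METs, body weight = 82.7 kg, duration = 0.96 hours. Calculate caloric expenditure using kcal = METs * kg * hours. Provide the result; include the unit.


kcal = 7.3 * 82.7 * 0.96
= 603.71 * 0.96
= 579.56 kcal

579.56 kcal


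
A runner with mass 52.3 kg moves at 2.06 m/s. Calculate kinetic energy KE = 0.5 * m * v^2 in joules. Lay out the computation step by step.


v^2 = 2.06^2 = 4.2436
KE = 0.5 * 52.3 * 4.2436
= 110.97 J

110.97 J


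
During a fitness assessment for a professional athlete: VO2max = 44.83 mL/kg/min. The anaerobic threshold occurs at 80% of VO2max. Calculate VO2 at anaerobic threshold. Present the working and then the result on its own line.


AT fraction = 80 / 100 = 0.8
AT VO2 = 44.83 * 0.8
= 35.86 mL/kg/min

35.86 mL/kg/min


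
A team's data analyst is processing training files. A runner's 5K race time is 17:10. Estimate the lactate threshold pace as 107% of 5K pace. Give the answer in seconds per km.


Total race time = 17*60 + 10 = 1030 seconds
5K pace = 1030 / 5 = 206.0 sec/km
LT pace = 206.0 * 1.07 = 220.42 sec/km

220.42 s/km


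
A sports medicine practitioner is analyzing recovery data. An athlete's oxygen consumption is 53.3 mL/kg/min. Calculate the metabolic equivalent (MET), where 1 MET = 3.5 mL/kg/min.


MET = VO2 / 3.5
= 53.3 / 3.5
= 15.23 METs

15.23 METs


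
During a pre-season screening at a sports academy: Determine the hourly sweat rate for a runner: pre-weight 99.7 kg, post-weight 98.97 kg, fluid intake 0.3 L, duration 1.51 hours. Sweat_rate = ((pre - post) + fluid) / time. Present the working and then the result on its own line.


Mass lost = 99.7 - 98.97 = 0.73 kg
Add fluid consumed: 0.73 + 0.3 = 1.03 L total sweat
Sweat rate = 1.03 / 1.51 = 0.682 L/h

0.682 L/h


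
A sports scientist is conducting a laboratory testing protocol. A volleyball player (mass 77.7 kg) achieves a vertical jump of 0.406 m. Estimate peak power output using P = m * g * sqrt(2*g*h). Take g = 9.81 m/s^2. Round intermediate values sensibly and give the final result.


2 * g * h = 2 * 9.81 * 0.406 = 7.96572
sqrt(7.96572) = 2.822361 m/s
P = 77.7 * 9.81 * 2.822361 = 2151.31 W

2151.31 W


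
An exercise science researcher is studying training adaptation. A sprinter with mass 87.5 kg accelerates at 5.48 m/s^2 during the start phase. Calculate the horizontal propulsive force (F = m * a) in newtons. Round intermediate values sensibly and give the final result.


F = m * a
= 87.5 * 5.48
= 479.5 N

479.5 N


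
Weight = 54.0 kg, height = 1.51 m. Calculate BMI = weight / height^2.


height^2 = 1.51^2 = 2.2801
BMI = 54.0 / 2.2801 = 23.68 kg/m^2

23.68 kg/m^2


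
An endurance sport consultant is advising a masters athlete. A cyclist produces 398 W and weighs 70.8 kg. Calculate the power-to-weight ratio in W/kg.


P/W = power / mass
= 398 / 70.8
= 5.621 W/kg

5.621 W/kg


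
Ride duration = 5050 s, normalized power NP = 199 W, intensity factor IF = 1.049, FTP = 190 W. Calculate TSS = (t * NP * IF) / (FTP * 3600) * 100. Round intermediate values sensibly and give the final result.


Numerator = 5050 * 199 * 1.049 = 1054192.55
Denominator = 190 * 3600 = 684000
TSS = 1054192.55 / 684000 * 100
= 154.12

154.12 TSS


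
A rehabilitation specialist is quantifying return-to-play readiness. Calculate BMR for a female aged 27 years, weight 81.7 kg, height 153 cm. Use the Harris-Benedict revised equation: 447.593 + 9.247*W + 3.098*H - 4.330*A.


Substituting values:
W term = 9.247 * 81.7 = 755.4799
H term = 3.098 * 153 = 473.994
A term = 4.330 * 27 = 116.91
BMR = 1560.16 kcal/day

1560.16 kcal/day


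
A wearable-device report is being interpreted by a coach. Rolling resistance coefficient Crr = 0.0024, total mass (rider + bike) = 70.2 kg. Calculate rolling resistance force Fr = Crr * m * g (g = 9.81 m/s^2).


Fr = Crr * m * g
= 0.0024 * 70.2 * 9.81
= 1.653 N

1.653 N


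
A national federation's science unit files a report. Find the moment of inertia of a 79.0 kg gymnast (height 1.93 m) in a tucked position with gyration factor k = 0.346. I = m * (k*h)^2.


Radius of gyration = 0.346 * 1.93 = 0.66778 m
I = 79.0 * 0.66778^2
= 79.0 * 0.44593
= 35.228 kg*m^2

35.228 kg*m^2


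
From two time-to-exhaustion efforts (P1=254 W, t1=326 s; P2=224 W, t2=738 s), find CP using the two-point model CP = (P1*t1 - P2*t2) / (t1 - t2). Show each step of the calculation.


Work in trial 1 = 82804 J
Work in trial 2 = 165312 J
Delta work = -82508 J
Delta time = -412 s
CP = -82508 / -412 = 200.26 W

200.26 W


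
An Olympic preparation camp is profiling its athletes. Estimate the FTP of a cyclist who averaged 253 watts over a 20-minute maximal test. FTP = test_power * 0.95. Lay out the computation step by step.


FTP = 253 * 0.95 = 240.35 W

240.35 W


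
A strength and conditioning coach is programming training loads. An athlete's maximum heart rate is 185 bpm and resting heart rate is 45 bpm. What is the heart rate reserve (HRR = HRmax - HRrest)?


HRR = HRmax - HRrest
= 185 - 45
= 140 bpm

140 bpm


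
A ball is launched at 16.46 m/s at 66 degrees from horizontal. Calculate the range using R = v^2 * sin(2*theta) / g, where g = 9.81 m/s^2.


sin(2 * 66) = sin(132) = 0.743145
v^2 = 16.46^2 = 270.9316
R = 270.9316 * 0.743145 / 9.81
= 20.524 m

20.524 m


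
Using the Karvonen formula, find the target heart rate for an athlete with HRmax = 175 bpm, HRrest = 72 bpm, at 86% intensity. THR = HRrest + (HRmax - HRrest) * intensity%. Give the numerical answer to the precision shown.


HRR = 175 - 72 = 103
THR = 72 + 103 * 0.86
= 72 + 88.58
= 160.58 bpm

160.58 bpm


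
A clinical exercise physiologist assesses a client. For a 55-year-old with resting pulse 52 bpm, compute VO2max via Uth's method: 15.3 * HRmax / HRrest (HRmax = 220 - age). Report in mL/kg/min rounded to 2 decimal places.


Step 1: HRmax = 220 - 55 = 165 bpm
Step 2: Ratio = 165 / 52 = 3.1731
Step 3: VO2max = 15.3 * 3.1731 = 48.55 mL/kg/min

48.55 mL/kg/min


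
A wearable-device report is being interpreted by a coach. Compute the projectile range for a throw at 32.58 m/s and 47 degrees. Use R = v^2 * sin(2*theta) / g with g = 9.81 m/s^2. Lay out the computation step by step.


Two times the angle = 94 degrees
sin(94) = 0.997564
R = 1061.4564 * 0.997564 / 9.81 = 107.938 m

107.938 m


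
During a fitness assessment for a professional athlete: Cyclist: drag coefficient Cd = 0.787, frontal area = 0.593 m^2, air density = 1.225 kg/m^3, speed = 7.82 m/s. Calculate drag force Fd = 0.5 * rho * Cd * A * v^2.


v^2 = 7.82^2 = 61.1524
Fd = 0.5 * 1.225 * 0.787 * 0.593 * 61.1524
= 17.48 N

17.48 N


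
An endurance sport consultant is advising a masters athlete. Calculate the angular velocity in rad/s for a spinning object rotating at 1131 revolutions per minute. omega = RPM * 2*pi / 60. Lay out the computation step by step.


omega = RPM * 2*pi / 60
= 1131 * 6.28318531 / 60
= 118.438 rad/s

118.438 rad/s


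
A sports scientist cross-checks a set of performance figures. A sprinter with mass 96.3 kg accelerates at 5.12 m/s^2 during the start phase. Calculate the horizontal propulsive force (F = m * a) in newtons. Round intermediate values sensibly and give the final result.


F = m * a
= 96.3 * 5.12
= 493.06 N

493.06 N


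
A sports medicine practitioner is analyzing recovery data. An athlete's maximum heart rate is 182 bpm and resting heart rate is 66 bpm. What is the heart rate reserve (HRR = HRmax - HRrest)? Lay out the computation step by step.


HRR = HRmax - HRrest
= 182 - 66
= 116 bpm

116 bpm


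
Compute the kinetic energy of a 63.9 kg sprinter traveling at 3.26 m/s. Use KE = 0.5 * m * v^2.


Velocity squared = 10.6276
KE = 0.5 * 63.9 * 10.6276 = 339.55 J

339.55 J


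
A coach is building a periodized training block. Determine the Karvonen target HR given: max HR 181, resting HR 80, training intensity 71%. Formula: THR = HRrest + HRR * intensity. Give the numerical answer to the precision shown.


HRR = HRmax - HRrest = 181 - 80 = 101
THR = 80 + 101 * 0.71
= 151.71 bpm

151.71 bpm


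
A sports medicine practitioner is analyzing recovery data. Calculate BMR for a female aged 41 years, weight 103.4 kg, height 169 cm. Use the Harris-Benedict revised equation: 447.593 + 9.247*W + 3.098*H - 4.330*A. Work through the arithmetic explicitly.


Substituting values:
W term = 9.247 * 103.4 = 956.1398
H term = 3.098 * 169 = 523.562
A term = 4.330 * 41 = 177.53
BMR = 1749.76 kcal/day

1749.76 kcal/day


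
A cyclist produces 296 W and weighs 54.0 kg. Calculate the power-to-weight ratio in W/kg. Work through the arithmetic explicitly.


P/W = power / mass
= 296 / 54.0
= 5.481 W/kg

5.481 W/kg


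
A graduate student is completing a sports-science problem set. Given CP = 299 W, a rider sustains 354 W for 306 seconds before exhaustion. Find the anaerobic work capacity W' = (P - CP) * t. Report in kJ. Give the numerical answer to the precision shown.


Excess power = 354 - 299 = 55 W
Work above CP = 55 * 306 = 16830 J
W' = 16.83 kJ

16.83 kJ


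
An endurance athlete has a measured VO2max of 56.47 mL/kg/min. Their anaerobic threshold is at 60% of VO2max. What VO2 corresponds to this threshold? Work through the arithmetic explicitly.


Anaerobic threshold VO2 = VO2max * 60%
= 56.47 * 0.6
= 33.88 mL/kg/min

33.88 mL/kg/min


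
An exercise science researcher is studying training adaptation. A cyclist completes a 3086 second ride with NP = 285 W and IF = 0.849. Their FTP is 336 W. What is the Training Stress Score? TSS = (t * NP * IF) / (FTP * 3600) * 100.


t * NP * IF = 3086 * 285 * 0.849 = 746703.99
FTP * 3600 = 1209600
TSS = (746703.99 / 1209600) * 100 = 61.73

61.73 TSS


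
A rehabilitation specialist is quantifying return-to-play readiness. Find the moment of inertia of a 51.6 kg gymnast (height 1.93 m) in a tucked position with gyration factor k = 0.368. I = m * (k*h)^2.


Radius of gyration = 0.368 * 1.93 = 0.71024 m
I = 51.6 * 0.71024^2
= 51.6 * 0.504441
= 26.029 kg*m^2

26.029 kg*m^2


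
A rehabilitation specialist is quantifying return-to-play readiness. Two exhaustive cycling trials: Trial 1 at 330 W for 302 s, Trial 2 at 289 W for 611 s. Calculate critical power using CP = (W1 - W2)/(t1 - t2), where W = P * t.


W1 = 330 * 302 = 99660 J
W2 = 289 * 611 = 176579 J
CP = (99660 - 176579) / (302 - 611)
= -76919 / -309
= 248.93 W

248.93 W


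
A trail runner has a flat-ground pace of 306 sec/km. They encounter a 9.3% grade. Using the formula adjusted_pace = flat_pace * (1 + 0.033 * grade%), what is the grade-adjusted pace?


Grade factor = 1 + 0.033 * 9.3 = 1.3069
Adjusted = 306 * 1.3069 = 399.91 sec/km

399.91 s/km


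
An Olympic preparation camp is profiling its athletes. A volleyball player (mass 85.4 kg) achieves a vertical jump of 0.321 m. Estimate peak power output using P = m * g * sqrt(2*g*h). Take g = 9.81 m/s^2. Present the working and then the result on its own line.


2 * g * h = 2 * 9.81 * 0.321 = 6.29802
sqrt(6.29802) = 2.509586 m/s
P = 85.4 * 9.81 * 2.509586 = 2102.47 W

2102.47 W


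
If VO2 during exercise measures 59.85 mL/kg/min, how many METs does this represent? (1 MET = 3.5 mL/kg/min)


METs = VO2 / 3.5 = 59.85 / 3.5 = 17.1

17.1 METs


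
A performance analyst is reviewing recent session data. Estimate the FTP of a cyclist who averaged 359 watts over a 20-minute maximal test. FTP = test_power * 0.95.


FTP = 359 * 0.95 = 341.05 W

341.05 W


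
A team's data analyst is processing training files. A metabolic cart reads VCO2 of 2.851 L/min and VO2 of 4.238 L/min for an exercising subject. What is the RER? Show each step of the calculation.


RER = VCO2 / VO2 = 2.851 / 4.238 = 0.6727

0.6727


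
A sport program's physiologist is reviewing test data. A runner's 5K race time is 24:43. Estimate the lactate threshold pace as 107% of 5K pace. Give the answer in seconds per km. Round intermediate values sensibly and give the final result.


Total race time = 24*60 + 43 = 1483 seconds
5K pace = 1483 / 5 = 296.6 sec/km
LT pace = 296.6 * 1.07 = 317.36 sec/km

317.36 s/km


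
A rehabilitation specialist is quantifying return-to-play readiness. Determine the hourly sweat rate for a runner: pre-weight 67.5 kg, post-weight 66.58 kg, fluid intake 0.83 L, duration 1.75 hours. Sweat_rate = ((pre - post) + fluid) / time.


Mass lost = 67.5 - 66.58 = 0.92 kg
Add fluid consumed: 0.92 + 0.83 = 1.75 L total sweat
Sweat rate = 1.75 / 1.75 = 1.0 L/h

1.0 L/h


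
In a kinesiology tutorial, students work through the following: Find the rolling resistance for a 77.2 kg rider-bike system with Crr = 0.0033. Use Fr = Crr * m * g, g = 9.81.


m * g = 77.2 * 9.81 = 757.332 N
Fr = 0.0033 * 757.332 = 2.499 N

2.499 N


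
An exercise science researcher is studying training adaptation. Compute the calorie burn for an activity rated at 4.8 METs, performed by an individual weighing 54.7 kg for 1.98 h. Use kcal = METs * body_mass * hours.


Product of METs and mass = 4.8 * 54.7 = 262.56
Total kcal = 262.56 * 1.98 = 519.87 kcal

519.87 kcal


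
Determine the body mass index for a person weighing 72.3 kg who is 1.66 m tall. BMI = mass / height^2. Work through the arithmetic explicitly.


BMI = mass / height^2
= 72.3 / 1.66^2
= 72.3 / 2.7556
= 26.24 kg/m^2

26.24 kg/m^2


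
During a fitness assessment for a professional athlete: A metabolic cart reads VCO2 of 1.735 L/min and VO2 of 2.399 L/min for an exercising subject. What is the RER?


RER = VCO2 / VO2 = 1.735 / 2.399 = 0.7232

0.7232


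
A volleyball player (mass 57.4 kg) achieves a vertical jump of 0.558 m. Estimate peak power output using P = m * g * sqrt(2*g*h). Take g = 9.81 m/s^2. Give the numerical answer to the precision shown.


2 * g * h = 2 * 9.81 * 0.558 = 10.94796
sqrt(10.94796) = 3.30877 m/s
P = 57.4 * 9.81 * 3.30877 = 1863.15 W

1863.15 W


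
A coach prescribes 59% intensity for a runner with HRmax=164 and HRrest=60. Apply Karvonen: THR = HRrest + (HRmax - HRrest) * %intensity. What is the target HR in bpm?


Heart rate reserve = 164 - 60 = 104
Intensity fraction = 59 / 100 = 0.59
THR = 60 + 104 * 0.59 = 121.36 bpm

121.36 bpm


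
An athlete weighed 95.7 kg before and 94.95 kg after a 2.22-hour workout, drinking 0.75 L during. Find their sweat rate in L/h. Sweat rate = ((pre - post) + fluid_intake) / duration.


Body mass change = 0.75 kg
Total sweat loss = 0.75 + 0.75 = 1.5 L
Rate = 1.5 / 2.22 = 0.676 L/h

0.676 L/h


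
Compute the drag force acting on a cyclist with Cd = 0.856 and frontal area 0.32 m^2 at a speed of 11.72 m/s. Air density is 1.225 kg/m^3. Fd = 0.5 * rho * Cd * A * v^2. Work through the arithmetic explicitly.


Step 1: v^2 = 137.3584
Step 2: Fd = 0.5 * 1.225 * 0.856 * 0.32 * 137.3584
= 23.045 N

23.045 N


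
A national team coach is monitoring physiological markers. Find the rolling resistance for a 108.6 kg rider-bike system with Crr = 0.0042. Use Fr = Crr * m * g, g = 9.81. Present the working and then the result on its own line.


m * g = 108.6 * 9.81 = 1065.366 N
Fr = 0.0042 * 1065.366 = 4.475 N

4.475 N


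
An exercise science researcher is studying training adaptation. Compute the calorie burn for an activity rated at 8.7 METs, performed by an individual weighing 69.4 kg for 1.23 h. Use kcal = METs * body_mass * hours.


Product of METs and mass = 8.7 * 69.4 = 603.78
Total kcal = 603.78 * 1.23 = 742.65 kcal

742.65 kcal


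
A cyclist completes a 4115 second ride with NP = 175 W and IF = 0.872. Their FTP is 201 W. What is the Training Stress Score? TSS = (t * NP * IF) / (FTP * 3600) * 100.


t * NP * IF = 4115 * 175 * 0.872 = 627949.0
FTP * 3600 = 723600
TSS = (627949.0 / 723600) * 100 = 86.78

86.78 TSS


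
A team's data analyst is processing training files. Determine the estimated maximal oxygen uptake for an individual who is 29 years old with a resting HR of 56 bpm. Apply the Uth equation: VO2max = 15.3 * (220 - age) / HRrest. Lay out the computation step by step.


HRmax = 220 - 29 = 191
VO2max = 15.3 * (191 / 56)
= 15.3 * 3.4107
= 52.18 mL/kg/min

52.18 mL/kg/min


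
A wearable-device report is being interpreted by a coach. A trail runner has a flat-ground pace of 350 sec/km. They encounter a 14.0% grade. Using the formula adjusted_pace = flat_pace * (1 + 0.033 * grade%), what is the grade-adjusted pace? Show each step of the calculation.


Grade factor = 1 + 0.033 * 14.0 = 1.462
Adjusted = 350 * 1.462 = 511.7 sec/km

511.7 s/km


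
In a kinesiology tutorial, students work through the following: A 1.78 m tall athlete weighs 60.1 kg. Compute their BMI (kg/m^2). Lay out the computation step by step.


height^2 = 3.1684 m^2
BMI = 60.1 / 3.1684 = 18.97 kg/m^2

18.97 kg/m^2


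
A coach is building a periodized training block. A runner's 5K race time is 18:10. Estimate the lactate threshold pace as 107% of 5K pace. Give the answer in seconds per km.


Total race time = 18*60 + 10 = 1090 seconds
5K pace = 1090 / 5 = 218.0 sec/km
LT pace = 218.0 * 1.07 = 233.26 sec/km

233.26 s/km


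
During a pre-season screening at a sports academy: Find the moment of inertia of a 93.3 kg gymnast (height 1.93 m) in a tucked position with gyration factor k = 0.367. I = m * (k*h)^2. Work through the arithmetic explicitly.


Radius of gyration = 0.367 * 1.93 = 0.70831 m
I = 93.3 * 0.70831^2
= 93.3 * 0.501703
= 46.809 kg*m^2

46.809 kg*m^2


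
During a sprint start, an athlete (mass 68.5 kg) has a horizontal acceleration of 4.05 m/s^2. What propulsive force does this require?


Propulsive force = mass * acceleration
= 68.5 kg * 4.05 m/s^2
= 277.43 N

277.43 N


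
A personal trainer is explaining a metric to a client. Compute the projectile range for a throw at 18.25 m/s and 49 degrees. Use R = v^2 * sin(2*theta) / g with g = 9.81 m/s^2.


Two times the angle = 98 degrees
sin(98) = 0.990268
R = 333.0625 * 0.990268 / 9.81 = 33.621 m

33.621 m


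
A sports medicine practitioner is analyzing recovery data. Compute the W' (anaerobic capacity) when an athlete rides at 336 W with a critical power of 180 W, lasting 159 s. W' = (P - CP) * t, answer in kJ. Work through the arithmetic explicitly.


Above-CP power = 156 W
Duration = 159 s
W' = 156 * 159 = 24804 J
Convert: 24804 / 1000 = 24.804 kJ

24.804 kJ


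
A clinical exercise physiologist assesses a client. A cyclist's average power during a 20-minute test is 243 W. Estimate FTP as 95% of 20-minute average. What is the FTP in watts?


FTP = 20-min power * 0.95
= 243 * 0.95
= 230.85 W

230.85 W


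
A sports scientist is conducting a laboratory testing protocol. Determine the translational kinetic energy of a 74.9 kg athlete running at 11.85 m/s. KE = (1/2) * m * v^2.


KE = 0.5 * m * v^2
= 0.5 * 74.9 * 11.85^2
= 0.5 * 74.9 * 140.4225
= 5258.82 J

5258.82 J


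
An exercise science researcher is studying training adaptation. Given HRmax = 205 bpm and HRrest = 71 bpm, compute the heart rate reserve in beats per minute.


Heart rate reserve = maximum HR minus resting HR
HRR = 205 - 71 = 134 bpm

134 bpm


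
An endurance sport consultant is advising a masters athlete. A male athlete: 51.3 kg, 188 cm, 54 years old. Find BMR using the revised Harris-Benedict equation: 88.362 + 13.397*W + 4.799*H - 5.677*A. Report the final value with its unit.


Intercept = 88.362
Weight contribution = 13.397 * 51.3 = 687.2661
Height contribution = 4.799 * 188 = 902.212
Age contribution = 5.677 * 54 = 306.558
BMR = 88.362 + 687.2661 + 902.212 - 306.558
= 1371.28 kcal/day

1371.28 kcal/day


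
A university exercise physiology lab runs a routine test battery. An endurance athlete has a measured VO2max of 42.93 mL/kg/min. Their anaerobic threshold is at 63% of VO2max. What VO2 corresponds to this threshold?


Anaerobic threshold VO2 = VO2max * 63%
= 42.93 * 0.63
= 27.05 mL/kg/min

27.05 mL/kg/min


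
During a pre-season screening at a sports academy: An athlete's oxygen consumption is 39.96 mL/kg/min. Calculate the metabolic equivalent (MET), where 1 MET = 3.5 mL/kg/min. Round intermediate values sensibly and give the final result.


MET = VO2 / 3.5
= 39.96 / 3.5
= 11.42 METs

11.42 METs


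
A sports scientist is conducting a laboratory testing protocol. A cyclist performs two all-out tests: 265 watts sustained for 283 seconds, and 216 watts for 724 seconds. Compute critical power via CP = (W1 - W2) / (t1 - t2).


W1 = P1 * t1 = 265 * 283 = 74995 J
W2 = P2 * t2 = 216 * 724 = 156384 J
CP = (74995 - 156384) / (283 - 724)
= 184.56 W

184.56 W


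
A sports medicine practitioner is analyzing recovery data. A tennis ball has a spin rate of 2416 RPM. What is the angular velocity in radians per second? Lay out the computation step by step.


Convert RPM to rad/s: multiply by 2*pi and divide by 60
omega = 2416 * 2 * pi / 60
= 253.003 rad/s

253.003 rad/s


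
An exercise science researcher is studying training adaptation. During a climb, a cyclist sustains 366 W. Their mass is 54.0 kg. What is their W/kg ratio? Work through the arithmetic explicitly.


Power-to-weight = 366 W / 54.0 kg
= 6.778 W/kg

6.778 W/kg
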